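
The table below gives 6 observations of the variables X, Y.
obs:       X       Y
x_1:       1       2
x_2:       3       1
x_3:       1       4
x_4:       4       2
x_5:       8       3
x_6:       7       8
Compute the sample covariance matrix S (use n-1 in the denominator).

Step 1 — column means:
  mean(X) = (1 + 3 + 1 + 4 + 8 + 7) / 6 = 24/6 = 4
  mean(Y) = (2 + 1 + 4 + 2 + 3 + 8) / 6 = 20/6 = 3.3333

Step 2 — sample covariance S[i,j] = (1/(n-1)) · Σ_k (x_{k,i} - mean_i) · (x_{k,j} - mean_j), with n-1 = 5.
  S[X,X] = ((-3)·(-3) + (-1)·(-1) + (-3)·(-3) + (0)·(0) + (4)·(4) + (3)·(3)) / 5 = 44/5 = 8.8
  S[X,Y] = ((-3)·(-1.3333) + (-1)·(-2.3333) + (-3)·(0.6667) + (0)·(-1.3333) + (4)·(-0.3333) + (3)·(4.6667)) / 5 = 17/5 = 3.4
  S[Y,Y] = ((-1.3333)·(-1.3333) + (-2.3333)·(-2.3333) + (0.6667)·(0.6667) + (-1.3333)·(-1.3333) + (-0.3333)·(-0.3333) + (4.6667)·(4.6667)) / 5 = 31.3333/5 = 6.2667

S is symmetric (S[j,i] = S[i,j]). Assembling:

S = [[8.8, 3.4],
 [3.4, 6.2667]]


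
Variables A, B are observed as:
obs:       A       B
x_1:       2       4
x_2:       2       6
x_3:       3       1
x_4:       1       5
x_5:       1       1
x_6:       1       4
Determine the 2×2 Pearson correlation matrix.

Step 1 — column means:
  mean(A) = (2 + 2 + 3 + 1 + 1 + 1) / 6 = 10/6 = 1.6667
  mean(B) = (4 + 6 + 1 + 5 + 1 + 4) / 6 = 21/6 = 3.5

Step 2 — sample variances and covariances s[i,j] = (1/(n-1)) · Σ_k (x_{k,i} - mean_i) · (x_{k,j} - mean_j), with n-1 = 5:
  s[A,A] = ((0.3333)·(0.3333) + (0.3333)·(0.3333) + (1.3333)·(1.3333) + (-0.6667)·(-0.6667) + (-0.6667)·(-0.6667) + (-0.6667)·(-0.6667)) / 5 = 3.3333/5 = 0.6667
  s[A,B] = ((0.3333)·(0.5) + (0.3333)·(2.5) + (1.3333)·(-2.5) + (-0.6667)·(1.5) + (-0.6667)·(-2.5) + (-0.6667)·(0.5)) / 5 = -2/5 = -0.4
  s[B,B] = ((0.5)·(0.5) + (2.5)·(2.5) + (-2.5)·(-2.5) + (1.5)·(1.5) + (-2.5)·(-2.5) + (0.5)·(0.5)) / 5 = 21.5/5 = 4.3
  Sample standard deviations s_i = √(s[i,i]):
  s(A) = √(0.6667) = 0.8165
  s(B) = √(4.3) = 2.0736

Step 3 — r_{ij} = s_{ij} / (s_i · s_j):
  r[A,A] = 1 (diagonal).
  r[A,B] = -0.4 / (0.8165 · 2.0736) = -0.4 / 1.6931 = -0.2362
  r[B,B] = 1 (diagonal).

R is symmetric with unit diagonal. Assembling:

R = [[1, -0.2362],
 [-0.2362, 1]]


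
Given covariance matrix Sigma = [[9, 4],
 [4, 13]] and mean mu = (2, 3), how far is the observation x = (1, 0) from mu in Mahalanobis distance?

Step 1 — centre the observation: (x - mu) = (-1, -3).

Step 2 — invert Sigma. det(Sigma) = 9·13 - (4)² = 101.
  Sigma^{-1} = (1/det) · [[d, -b], [-b, a]] = [[0.1287, -0.0396],
 [-0.0396, 0.0891]].

Step 3 — form the quadratic (x - mu)^T · Sigma^{-1} · (x - mu):
  Sigma^{-1} · (x - mu) = (-0.0099, -0.2277).
  (x - mu)^T · [Sigma^{-1} · (x - mu)] = (-1)·(-0.0099) + (-3)·(-0.2277) = 0.6931.

Step 4 — take square root: d = √(0.6931) ≈ 0.8325.

d(x, mu) = √(0.6931) ≈ 0.8325


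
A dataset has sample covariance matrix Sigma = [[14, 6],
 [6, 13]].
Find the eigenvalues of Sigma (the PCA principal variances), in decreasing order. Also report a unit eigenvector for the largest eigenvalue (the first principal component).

Step 1 — characteristic polynomial of 2×2 Sigma:
  det(Sigma - λI) = λ² - trace · λ + det = 0.
  trace = 14 + 13 = 27, det = 14·13 - (6)² = 146.
Step 2 — discriminant:
  Δ = trace² - 4·det = 729 - 584 = 145.
Step 3 — eigenvalues:
  λ = (trace ± √Δ)/2 = (27 ± 12.0416)/2,
  λ_1 = 19.5208,  λ_2 = 7.4792.

Step 4 — unit eigenvector for λ_1: solve (Sigma - λ_1 I)v = 0. First row:
  (14 - 19.5208)·v_x + (6)·v_y = 0, i.e. (-5.5208)·v_x + (6)·v_y = 0,
  so v ∝ (b, λ_1 - a) = (6, 5.5208) = u.
  ||u|| = √((6)² + (5.5208)²) = √(66.4792) ≈ 8.1535,
  v_1 = u/||u|| ≈ (0.7359, 0.6771) (||v_1|| = 1).

λ_1 = 19.5208,  λ_2 = 7.4792;  v_1 ≈ (0.7359, 0.6771)


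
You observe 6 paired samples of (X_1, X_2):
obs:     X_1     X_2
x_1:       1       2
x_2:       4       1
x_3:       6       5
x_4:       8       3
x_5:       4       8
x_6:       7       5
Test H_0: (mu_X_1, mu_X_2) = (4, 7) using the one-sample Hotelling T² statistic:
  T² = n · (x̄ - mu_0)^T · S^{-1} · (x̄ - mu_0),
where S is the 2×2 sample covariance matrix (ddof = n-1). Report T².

Step 1 — sample mean vector:
  mean(X_1) = (1 + 4 + 6 + 8 + 4 + 7) / 6 = 30/6 = 5
  mean(X_2) = (2 + 1 + 5 + 3 + 8 + 5) / 6 = 24/6 = 4
  x̄ = (5, 4),  deviation x̄ - mu_0 = (5, 4) - (4, 7) = (1, -3).

Step 2 — sample covariance matrix, S[i,j] = (1/(n-1)) · Σ_k (x_{k,i} - mean_i) · (x_{k,j} - mean_j), divisor n-1 = 5:
  S[X_1,X_1] = ((-4)·(-4) + (-1)·(-1) + (1)·(1) + (3)·(3) + (-1)·(-1) + (2)·(2)) / 5 = 32/5 = 6.4
  S[X_1,X_2] = ((-4)·(-2) + (-1)·(-3) + (1)·(1) + (3)·(-1) + (-1)·(4) + (2)·(1)) / 5 = 7/5 = 1.4
  S[X_2,X_2] = ((-2)·(-2) + (-3)·(-3) + (1)·(1) + (-1)·(-1) + (4)·(4) + (1)·(1)) / 5 = 32/5 = 6.4
  S = [[6.4, 1.4],
 [1.4, 6.4]].

Step 3 — invert S. det(S) = 6.4·6.4 - (1.4)² = 39.
  S^{-1} = (1/det) · [[d, -b], [-b, a]] = [[0.1641, -0.0359],
 [-0.0359, 0.1641]].

Step 4 — quadratic form (x̄ - mu_0)^T · S^{-1} · (x̄ - mu_0):
  S^{-1} · (x̄ - mu_0) = (0.2718, -0.5282),
  (x̄ - mu_0)^T · [...] = (1)·(0.2718) + (-3)·(-0.5282) = 1.8564.

Step 5 — scale by n: T² = 6 · 1.8564 = 11.1385.

T² ≈ 11.1385


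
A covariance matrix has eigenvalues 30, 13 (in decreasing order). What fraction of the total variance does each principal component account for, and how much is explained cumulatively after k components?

Step 1 — total variance = trace(Sigma) = Σ λ_i = 30 + 13 = 43.

Step 2 — fraction explained by component i = λ_i / Σ λ:
  PC1: 30/43 = 0.6977
  PC2: 13/43 = 0.3023

Step 3 — cumulative fraction after k components = (λ_1 + ... + λ_k) / Σ λ:
  k = 1: 30/43 = 0.6977
  k = 2: (30 + 13)/43 = 43/43 = 1

Summary (fraction, with percent):

explained: PC1 0.6977 (69.77%), PC2 0.3023 (30.23%);  cumulative: 0.6977, 1


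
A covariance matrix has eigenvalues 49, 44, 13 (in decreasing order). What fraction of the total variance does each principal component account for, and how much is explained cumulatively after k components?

Step 1 — total variance = trace(Sigma) = Σ λ_i = 49 + 44 + 13 = 106.

Step 2 — fraction explained by component i = λ_i / Σ λ:
  PC1: 49/106 = 0.4623
  PC2: 44/106 = 0.4151
  PC3: 13/106 = 0.1226

Step 3 — cumulative fraction after k components = (λ_1 + ... + λ_k) / Σ λ:
  k = 1: 49/106 = 0.4623
  k = 2: (49 + 44)/106 = 93/106 = 0.8774
  k = 3: (49 + 44 + 13)/106 = 106/106 = 1

Summary (fraction, with percent):

explained: PC1 0.4623 (46.23%), PC2 0.4151 (41.51%), PC3 0.1226 (12.26%);  cumulative: 0.4623, 0.8774, 1


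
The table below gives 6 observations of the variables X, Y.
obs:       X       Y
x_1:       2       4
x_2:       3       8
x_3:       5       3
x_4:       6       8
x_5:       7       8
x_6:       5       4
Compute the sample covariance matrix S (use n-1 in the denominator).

Step 1 — column means:
  mean(X) = (2 + 3 + 5 + 6 + 7 + 5) / 6 = 28/6 = 4.6667
  mean(Y) = (4 + 8 + 3 + 8 + 8 + 4) / 6 = 35/6 = 5.8333

Step 2 — sample covariance S[i,j] = (1/(n-1)) · Σ_k (x_{k,i} - mean_i) · (x_{k,j} - mean_j), with n-1 = 5.
  S[X,X] = ((-2.6667)·(-2.6667) + (-1.6667)·(-1.6667) + (0.3333)·(0.3333) + (1.3333)·(1.3333) + (2.3333)·(2.3333) + (0.3333)·(0.3333)) / 5 = 17.3333/5 = 3.4667
  S[X,Y] = ((-2.6667)·(-1.8333) + (-1.6667)·(2.1667) + (0.3333)·(-2.8333) + (1.3333)·(2.1667) + (2.3333)·(2.1667) + (0.3333)·(-1.8333)) / 5 = 7.6667/5 = 1.5333
  S[Y,Y] = ((-1.8333)·(-1.8333) + (2.1667)·(2.1667) + (-2.8333)·(-2.8333) + (2.1667)·(2.1667) + (2.1667)·(2.1667) + (-1.8333)·(-1.8333)) / 5 = 28.8333/5 = 5.7667

S is symmetric (S[j,i] = S[i,j]). Assembling:

S = [[3.4667, 1.5333],
 [1.5333, 5.7667]]


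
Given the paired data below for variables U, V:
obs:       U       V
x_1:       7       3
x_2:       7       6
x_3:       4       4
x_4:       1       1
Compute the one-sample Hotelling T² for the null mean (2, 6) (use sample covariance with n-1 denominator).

Step 1 — sample mean vector:
  mean(U) = (7 + 7 + 4 + 1) / 4 = 19/4 = 4.75
  mean(V) = (3 + 6 + 4 + 1) / 4 = 14/4 = 3.5
  x̄ = (4.75, 3.5),  deviation x̄ - mu_0 = (4.75, 3.5) - (2, 6) = (2.75, -2.5).

Step 2 — sample covariance matrix, S[i,j] = (1/(n-1)) · Σ_k (x_{k,i} - mean_i) · (x_{k,j} - mean_j), divisor n-1 = 3:
  S[U,U] = ((2.25)·(2.25) + (2.25)·(2.25) + (-0.75)·(-0.75) + (-3.75)·(-3.75)) / 3 = 24.75/3 = 8.25
  S[U,V] = ((2.25)·(-0.5) + (2.25)·(2.5) + (-0.75)·(0.5) + (-3.75)·(-2.5)) / 3 = 13.5/3 = 4.5
  S[V,V] = ((-0.5)·(-0.5) + (2.5)·(2.5) + (0.5)·(0.5) + (-2.5)·(-2.5)) / 3 = 13/3 = 4.3333
  S = [[8.25, 4.5],
 [4.5, 4.3333]].

Step 3 — invert S. det(S) = 8.25·4.3333 - (4.5)² = 15.5.
  S^{-1} = (1/det) · [[d, -b], [-b, a]] = [[0.2796, -0.2903],
 [-0.2903, 0.5323]].

Step 4 — quadratic form (x̄ - mu_0)^T · S^{-1} · (x̄ - mu_0):
  S^{-1} · (x̄ - mu_0) = (1.4946, -2.129),
  (x̄ - mu_0)^T · [...] = (2.75)·(1.4946) + (-2.5)·(-2.129) = 9.4328.

Step 5 — scale by n: T² = 4 · 9.4328 = 37.7312.

T² ≈ 37.7312


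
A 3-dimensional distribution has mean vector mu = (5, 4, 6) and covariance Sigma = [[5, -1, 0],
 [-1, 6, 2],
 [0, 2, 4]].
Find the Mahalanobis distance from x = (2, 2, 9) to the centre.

Step 1 — centre the observation: (x - mu) = (-3, -2, 3).

Step 2 — invert Sigma (cofactor / det for 3×3, or solve directly):
  Sigma^{-1} = [[0.2083, 0.0417, -0.0208],
 [0.0417, 0.2083, -0.1042],
 [-0.0208, -0.1042, 0.3021]].

Step 3 — form the quadratic (x - mu)^T · Sigma^{-1} · (x - mu):
  Sigma^{-1} · (x - mu) = (-0.7708, -0.8542, 1.1771).
  (x - mu)^T · [Sigma^{-1} · (x - mu)] = (-3)·(-0.7708) + (-2)·(-0.8542) + (3)·(1.1771) = 7.5521.

Step 4 — take square root: d = √(7.5521) ≈ 2.7481.

d(x, mu) = √(7.5521) ≈ 2.7481


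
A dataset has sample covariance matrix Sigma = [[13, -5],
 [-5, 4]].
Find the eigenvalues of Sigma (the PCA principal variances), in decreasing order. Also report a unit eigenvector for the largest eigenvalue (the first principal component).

Step 1 — characteristic polynomial of 2×2 Sigma:
  det(Sigma - λI) = λ² - trace · λ + det = 0.
  trace = 13 + 4 = 17, det = 13·4 - (-5)² = 27.
Step 2 — discriminant:
  Δ = trace² - 4·det = 289 - 108 = 181.
Step 3 — eigenvalues:
  λ = (trace ± √Δ)/2 = (17 ± 13.4536)/2,
  λ_1 = 15.2268,  λ_2 = 1.7732.

Step 4 — unit eigenvector for λ_1: solve (Sigma - λ_1 I)v = 0. First row:
  (13 - 15.2268)·v_x + (-5)·v_y = 0, i.e. (-2.2268)·v_x + (-5)·v_y = 0,
  so v ∝ (b, λ_1 - a) = (-5, 2.2268); multiply by -1 so the first entry is positive: u = (5, -2.2268).
  ||u|| = √((5)² + (-2.2268)²) = √(29.9587) ≈ 5.4735,
  v_1 = u/||u|| ≈ (0.9135, -0.4068) (||v_1|| = 1).

λ_1 = 15.2268,  λ_2 = 1.7732;  v_1 ≈ (0.9135, -0.4068)


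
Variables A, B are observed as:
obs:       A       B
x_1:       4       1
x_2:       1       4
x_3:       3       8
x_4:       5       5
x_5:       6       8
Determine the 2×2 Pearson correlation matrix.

Step 1 — column means:
  mean(A) = (4 + 1 + 3 + 5 + 6) / 5 = 19/5 = 3.8
  mean(B) = (1 + 4 + 8 + 5 + 8) / 5 = 26/5 = 5.2

Step 2 — sample variances and covariances s[i,j] = (1/(n-1)) · Σ_k (x_{k,i} - mean_i) · (x_{k,j} - mean_j), with n-1 = 4:
  s[A,A] = ((0.2)·(0.2) + (-2.8)·(-2.8) + (-0.8)·(-0.8) + (1.2)·(1.2) + (2.2)·(2.2)) / 4 = 14.8/4 = 3.7
  s[A,B] = ((0.2)·(-4.2) + (-2.8)·(-1.2) + (-0.8)·(2.8) + (1.2)·(-0.2) + (2.2)·(2.8)) / 4 = 6.2/4 = 1.55
  s[B,B] = ((-4.2)·(-4.2) + (-1.2)·(-1.2) + (2.8)·(2.8) + (-0.2)·(-0.2) + (2.8)·(2.8)) / 4 = 34.8/4 = 8.7
  Sample standard deviations s_i = √(s[i,i]):
  s(A) = √(3.7) = 1.9235
  s(B) = √(8.7) = 2.9496

Step 3 — r_{ij} = s_{ij} / (s_i · s_j):
  r[A,A] = 1 (diagonal).
  r[A,B] = 1.55 / (1.9235 · 2.9496) = 1.55 / 5.6736 = 0.2732
  r[B,B] = 1 (diagonal).

R is symmetric with unit diagonal. Assembling:

R = [[1, 0.2732],
 [0.2732, 1]]


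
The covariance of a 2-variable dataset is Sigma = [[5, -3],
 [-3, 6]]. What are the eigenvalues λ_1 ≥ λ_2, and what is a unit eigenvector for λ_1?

Step 1 — characteristic polynomial of 2×2 Sigma:
  det(Sigma - λI) = λ² - trace · λ + det = 0.
  trace = 5 + 6 = 11, det = 5·6 - (-3)² = 21.
Step 2 — discriminant:
  Δ = trace² - 4·det = 121 - 84 = 37.
Step 3 — eigenvalues:
  λ = (trace ± √Δ)/2 = (11 ± 6.0828)/2,
  λ_1 = 8.5414,  λ_2 = 2.4586.

Step 4 — unit eigenvector for λ_1: solve (Sigma - λ_1 I)v = 0. First row:
  (5 - 8.5414)·v_x + (-3)·v_y = 0, i.e. (-3.5414)·v_x + (-3)·v_y = 0,
  so v ∝ (b, λ_1 - a) = (-3, 3.5414); multiply by -1 so the first entry is positive: u = (3, -3.5414).
  ||u|| = √((3)² + (-3.5414)²) = √(21.5414) ≈ 4.6413,
  v_1 = u/||u|| ≈ (0.6464, -0.763) (||v_1|| = 1).

λ_1 = 8.5414,  λ_2 = 2.4586;  v_1 ≈ (0.6464, -0.763)


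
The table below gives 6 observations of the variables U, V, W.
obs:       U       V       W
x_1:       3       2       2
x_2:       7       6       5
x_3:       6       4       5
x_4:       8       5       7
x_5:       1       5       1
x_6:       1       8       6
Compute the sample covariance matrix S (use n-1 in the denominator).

Step 1 — column means:
  mean(U) = (3 + 7 + 6 + 8 + 1 + 1) / 6 = 26/6 = 4.3333
  mean(V) = (2 + 6 + 4 + 5 + 5 + 8) / 6 = 30/6 = 5
  mean(W) = (2 + 5 + 5 + 7 + 1 + 6) / 6 = 26/6 = 4.3333

Step 2 — sample covariance S[i,j] = (1/(n-1)) · Σ_k (x_{k,i} - mean_i) · (x_{k,j} - mean_j), with n-1 = 5.
  S[U,U] = ((-1.3333)·(-1.3333) + (2.6667)·(2.6667) + (1.6667)·(1.6667) + (3.6667)·(3.6667) + (-3.3333)·(-3.3333) + (-3.3333)·(-3.3333)) / 5 = 47.3333/5 = 9.4667
  S[U,V] = ((-1.3333)·(-3) + (2.6667)·(1) + (1.6667)·(-1) + (3.6667)·(0) + (-3.3333)·(0) + (-3.3333)·(3)) / 5 = -5/5 = -1
  S[U,W] = ((-1.3333)·(-2.3333) + (2.6667)·(0.6667) + (1.6667)·(0.6667) + (3.6667)·(2.6667) + (-3.3333)·(-3.3333) + (-3.3333)·(1.6667)) / 5 = 21.3333/5 = 4.2667
  S[V,V] = ((-3)·(-3) + (1)·(1) + (-1)·(-1) + (0)·(0) + (0)·(0) + (3)·(3)) / 5 = 20/5 = 4
  S[V,W] = ((-3)·(-2.3333) + (1)·(0.6667) + (-1)·(0.6667) + (0)·(2.6667) + (0)·(-3.3333) + (3)·(1.6667)) / 5 = 12/5 = 2.4
  S[W,W] = ((-2.3333)·(-2.3333) + (0.6667)·(0.6667) + (0.6667)·(0.6667) + (2.6667)·(2.6667) + (-3.3333)·(-3.3333) + (1.6667)·(1.6667)) / 5 = 27.3333/5 = 5.4667

S is symmetric (S[j,i] = S[i,j]). Assembling:

S = [[9.4667, -1, 4.2667],
 [-1, 4, 2.4],
 [4.2667, 2.4, 5.4667]]


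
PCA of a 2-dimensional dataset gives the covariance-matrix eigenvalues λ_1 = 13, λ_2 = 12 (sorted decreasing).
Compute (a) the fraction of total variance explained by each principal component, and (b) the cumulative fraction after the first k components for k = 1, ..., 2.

Step 1 — total variance = trace(Sigma) = Σ λ_i = 13 + 12 = 25.

Step 2 — fraction explained by component i = λ_i / Σ λ:
  PC1: 13/25 = 0.52
  PC2: 12/25 = 0.48

Step 3 — cumulative fraction after k components = (λ_1 + ... + λ_k) / Σ λ:
  k = 1: 13/25 = 0.52
  k = 2: (13 + 12)/25 = 25/25 = 1

Summary (fraction, with percent):

explained: PC1 0.52 (52%), PC2 0.48 (48%);  cumulative: 0.52, 1


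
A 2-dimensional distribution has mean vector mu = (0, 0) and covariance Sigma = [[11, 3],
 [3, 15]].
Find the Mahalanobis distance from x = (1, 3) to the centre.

Step 1 — centre the observation: (x - mu) = (1, 3).

Step 2 — invert Sigma. det(Sigma) = 11·15 - (3)² = 156.
  Sigma^{-1} = (1/det) · [[d, -b], [-b, a]] = [[0.0962, -0.0192],
 [-0.0192, 0.0705]].

Step 3 — form the quadratic (x - mu)^T · Sigma^{-1} · (x - mu):
  Sigma^{-1} · (x - mu) = (0.0385, 0.1923).
  (x - mu)^T · [Sigma^{-1} · (x - mu)] = (1)·(0.0385) + (3)·(0.1923) = 0.6154.

Step 4 — take square root: d = √(0.6154) ≈ 0.7845.

d(x, mu) = √(0.6154) ≈ 0.7845


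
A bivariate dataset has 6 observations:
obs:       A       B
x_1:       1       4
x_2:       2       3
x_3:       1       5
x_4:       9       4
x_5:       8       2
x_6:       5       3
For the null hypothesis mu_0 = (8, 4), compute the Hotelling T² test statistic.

Step 1 — sample mean vector:
  mean(A) = (1 + 2 + 1 + 9 + 8 + 5) / 6 = 26/6 = 4.3333
  mean(B) = (4 + 3 + 5 + 4 + 2 + 3) / 6 = 21/6 = 3.5
  x̄ = (4.3333, 3.5),  deviation x̄ - mu_0 = (4.3333, 3.5) - (8, 4) = (-3.6667, -0.5).

Step 2 — sample covariance matrix, S[i,j] = (1/(n-1)) · Σ_k (x_{k,i} - mean_i) · (x_{k,j} - mean_j), divisor n-1 = 5:
  S[A,A] = ((-3.3333)·(-3.3333) + (-2.3333)·(-2.3333) + (-3.3333)·(-3.3333) + (4.6667)·(4.6667) + (3.6667)·(3.6667) + (0.6667)·(0.6667)) / 5 = 63.3333/5 = 12.6667
  S[A,B] = ((-3.3333)·(0.5) + (-2.3333)·(-0.5) + (-3.3333)·(1.5) + (4.6667)·(0.5) + (3.6667)·(-1.5) + (0.6667)·(-0.5)) / 5 = -9/5 = -1.8
  S[B,B] = ((0.5)·(0.5) + (-0.5)·(-0.5) + (1.5)·(1.5) + (0.5)·(0.5) + (-1.5)·(-1.5) + (-0.5)·(-0.5)) / 5 = 5.5/5 = 1.1
  S = [[12.6667, -1.8],
 [-1.8, 1.1]].

Step 3 — invert S. det(S) = 12.6667·1.1 - (-1.8)² = 10.6933.
  S^{-1} = (1/det) · [[d, -b], [-b, a]] = [[0.1029, 0.1683],
 [0.1683, 1.1845]].

Step 4 — quadratic form (x̄ - mu_0)^T · S^{-1} · (x̄ - mu_0):
  S^{-1} · (x̄ - mu_0) = (-0.4613, -1.2095),
  (x̄ - mu_0)^T · [...] = (-3.6667)·(-0.4613) + (-0.5)·(-1.2095) = 2.2963.

Step 5 — scale by n: T² = 6 · 2.2963 = 13.7781.

T² ≈ 13.7781


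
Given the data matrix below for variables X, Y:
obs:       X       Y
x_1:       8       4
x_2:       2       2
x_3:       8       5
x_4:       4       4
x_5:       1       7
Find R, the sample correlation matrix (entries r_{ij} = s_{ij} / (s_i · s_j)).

Step 1 — column means:
  mean(X) = (8 + 2 + 8 + 4 + 1) / 5 = 23/5 = 4.6
  mean(Y) = (4 + 2 + 5 + 4 + 7) / 5 = 22/5 = 4.4

Step 2 — sample variances and covariances s[i,j] = (1/(n-1)) · Σ_k (x_{k,i} - mean_i) · (x_{k,j} - mean_j), with n-1 = 4:
  s[X,X] = ((3.4)·(3.4) + (-2.6)·(-2.6) + (3.4)·(3.4) + (-0.6)·(-0.6) + (-3.6)·(-3.6)) / 4 = 43.2/4 = 10.8
  s[X,Y] = ((3.4)·(-0.4) + (-2.6)·(-2.4) + (3.4)·(0.6) + (-0.6)·(-0.4) + (-3.6)·(2.6)) / 4 = -2.2/4 = -0.55
  s[Y,Y] = ((-0.4)·(-0.4) + (-2.4)·(-2.4) + (0.6)·(0.6) + (-0.4)·(-0.4) + (2.6)·(2.6)) / 4 = 13.2/4 = 3.3
  Sample standard deviations s_i = √(s[i,i]):
  s(X) = √(10.8) = 3.2863
  s(Y) = √(3.3) = 1.8166

Step 3 — r_{ij} = s_{ij} / (s_i · s_j):
  r[X,X] = 1 (diagonal).
  r[X,Y] = -0.55 / (3.2863 · 1.8166) = -0.55 / 5.9699 = -0.0921
  r[Y,Y] = 1 (diagonal).

R is symmetric with unit diagonal. Assembling:

R = [[1, -0.0921],
 [-0.0921, 1]]


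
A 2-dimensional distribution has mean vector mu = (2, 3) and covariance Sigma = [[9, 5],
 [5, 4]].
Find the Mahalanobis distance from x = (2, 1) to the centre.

Step 1 — centre the observation: (x - mu) = (0, -2).

Step 2 — invert Sigma. det(Sigma) = 9·4 - (5)² = 11.
  Sigma^{-1} = (1/det) · [[d, -b], [-b, a]] = [[0.3636, -0.4545],
 [-0.4545, 0.8182]].

Step 3 — form the quadratic (x - mu)^T · Sigma^{-1} · (x - mu):
  Sigma^{-1} · (x - mu) = (0.9091, -1.6364).
  (x - mu)^T · [Sigma^{-1} · (x - mu)] = (0)·(0.9091) + (-2)·(-1.6364) = 3.2727.

Step 4 — take square root: d = √(3.2727) ≈ 1.8091.

d(x, mu) = √(3.2727) ≈ 1.8091


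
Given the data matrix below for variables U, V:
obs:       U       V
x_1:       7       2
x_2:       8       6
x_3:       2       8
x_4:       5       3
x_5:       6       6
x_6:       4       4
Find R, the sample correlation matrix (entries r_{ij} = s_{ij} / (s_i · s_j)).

Step 1 — column means:
  mean(U) = (7 + 8 + 2 + 5 + 6 + 4) / 6 = 32/6 = 5.3333
  mean(V) = (2 + 6 + 8 + 3 + 6 + 4) / 6 = 29/6 = 4.8333

Step 2 — sample variances and covariances s[i,j] = (1/(n-1)) · Σ_k (x_{k,i} - mean_i) · (x_{k,j} - mean_j), with n-1 = 5:
  s[U,U] = ((1.6667)·(1.6667) + (2.6667)·(2.6667) + (-3.3333)·(-3.3333) + (-0.3333)·(-0.3333) + (0.6667)·(0.6667) + (-1.3333)·(-1.3333)) / 5 = 23.3333/5 = 4.6667
  s[U,V] = ((1.6667)·(-2.8333) + (2.6667)·(1.1667) + (-3.3333)·(3.1667) + (-0.3333)·(-1.8333) + (0.6667)·(1.1667) + (-1.3333)·(-0.8333)) / 5 = -9.6667/5 = -1.9333
  s[V,V] = ((-2.8333)·(-2.8333) + (1.1667)·(1.1667) + (3.1667)·(3.1667) + (-1.8333)·(-1.8333) + (1.1667)·(1.1667) + (-0.8333)·(-0.8333)) / 5 = 24.8333/5 = 4.9667
  Sample standard deviations s_i = √(s[i,i]):
  s(U) = √(4.6667) = 2.1602
  s(V) = √(4.9667) = 2.2286

Step 3 — r_{ij} = s_{ij} / (s_i · s_j):
  r[U,U] = 1 (diagonal).
  r[U,V] = -1.9333 / (2.1602 · 2.2286) = -1.9333 / 4.8143 = -0.4016
  r[V,V] = 1 (diagonal).

R is symmetric with unit diagonal. Assembling:

R = [[1, -0.4016],
 [-0.4016, 1]]


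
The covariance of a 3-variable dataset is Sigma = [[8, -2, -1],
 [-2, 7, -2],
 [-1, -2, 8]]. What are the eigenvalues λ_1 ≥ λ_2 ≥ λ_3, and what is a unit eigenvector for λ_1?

Step 1 — characteristic polynomial p(λ) = det(λI - Sigma) = λ³ - tr·λ² + c_1·λ - det, where tr = trace, c_1 = sum of the principal 2×2 minors, det = det(Sigma):
  tr = 8 + 7 + 8 = 23,
  c_1 = (8·7 - (-2)²) + (8·8 - (-1)²) + (7·8 - (-2)²) = 52 + 63 + 52 = 167,
  det = 8·(7·8 - (-2)²) - (-2)·((-2)·8 - (-2)·(-1)) + (-1)·((-2)·(-2) - 7·(-1)) = 8·(52) - (-2)·(-18) + (-1)·(11) = 369.
  So p(λ) = λ³ - 23λ² + 167λ - 369.
Step 2 — look for an integer root (rational root theorem: any rational root is an integer divisor of 369). Testing λ = 9:
  p(9) = 729 - 1863 + 1503 - 369 = 0  ✓
  Dividing out (λ - 9): p(λ) = (λ - 9)(λ² - 14λ + 41).
Step 3 — remaining eigenvalues from the quadratic λ² - 14λ + 41 = 0:
  Δ = 14² - 4·41 = 196 - 164 = 32,  λ = (14 ± √32)/2 = (14 ± 5.6569)/2 ≈ 9.8284 or 4.1716.
  Sorted: λ_1 = 9.8284,  λ_2 = 9,  λ_3 = 4.1716  (check: sum = 23 = tr ✓).

Step 4 — unit eigenvector for λ_1 ≈ 9.8284: v spans the null space of (Sigma - λ_1 I), whose rows are
  r_1 = (-1.8284, -2, -1),  r_2 = (-2, -2.8284, -2),  r_3 = (-1, -2, -1.8284).
  v is orthogonal to every row, so take v ∝ r_1 × r_2 = ((-2)·(-2) - (-1)·(-2.8284), (-1)·(-2) - (-1.8284)·(-2), (-1.8284)·(-2.8284) - (-2)·(-2)) ≈ (1.1716, -1.6569, 1.1716).
  Let u = (1.1716, -1.6569, 1.1716).
  ||u|| = √((1.1716)² + (-1.6569)² + (1.1716)²) = √(5.4903) ≈ 2.3431,  v_1 = u/||u|| ≈ (0.5, -0.7071, 0.5) (||v_1|| = 1).

λ_1 = 9.8284,  λ_2 = 9,  λ_3 = 4.1716;  v_1 ≈ (0.5, -0.7071, 0.5)


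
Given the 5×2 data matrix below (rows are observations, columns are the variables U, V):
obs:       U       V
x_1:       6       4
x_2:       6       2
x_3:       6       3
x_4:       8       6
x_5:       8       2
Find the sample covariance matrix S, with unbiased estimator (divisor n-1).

Step 1 — column means:
  mean(U) = (6 + 6 + 6 + 8 + 8) / 5 = 34/5 = 6.8
  mean(V) = (4 + 2 + 3 + 6 + 2) / 5 = 17/5 = 3.4

Step 2 — sample covariance S[i,j] = (1/(n-1)) · Σ_k (x_{k,i} - mean_i) · (x_{k,j} - mean_j), with n-1 = 4.
  S[U,U] = ((-0.8)·(-0.8) + (-0.8)·(-0.8) + (-0.8)·(-0.8) + (1.2)·(1.2) + (1.2)·(1.2)) / 4 = 4.8/4 = 1.2
  S[U,V] = ((-0.8)·(0.6) + (-0.8)·(-1.4) + (-0.8)·(-0.4) + (1.2)·(2.6) + (1.2)·(-1.4)) / 4 = 2.4/4 = 0.6
  S[V,V] = ((0.6)·(0.6) + (-1.4)·(-1.4) + (-0.4)·(-0.4) + (2.6)·(2.6) + (-1.4)·(-1.4)) / 4 = 11.2/4 = 2.8

S is symmetric (S[j,i] = S[i,j]). Assembling:

S = [[1.2, 0.6],
 [0.6, 2.8]]


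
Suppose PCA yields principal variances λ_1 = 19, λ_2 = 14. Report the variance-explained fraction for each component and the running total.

Step 1 — total variance = trace(Sigma) = Σ λ_i = 19 + 14 = 33.

Step 2 — fraction explained by component i = λ_i / Σ λ:
  PC1: 19/33 = 0.5758
  PC2: 14/33 = 0.4242

Step 3 — cumulative fraction after k components = (λ_1 + ... + λ_k) / Σ λ:
  k = 1: 19/33 = 0.5758
  k = 2: (19 + 14)/33 = 33/33 = 1

Summary (fraction, with percent):

explained: PC1 0.5758 (57.58%), PC2 0.4242 (42.42%);  cumulative: 0.5758, 1


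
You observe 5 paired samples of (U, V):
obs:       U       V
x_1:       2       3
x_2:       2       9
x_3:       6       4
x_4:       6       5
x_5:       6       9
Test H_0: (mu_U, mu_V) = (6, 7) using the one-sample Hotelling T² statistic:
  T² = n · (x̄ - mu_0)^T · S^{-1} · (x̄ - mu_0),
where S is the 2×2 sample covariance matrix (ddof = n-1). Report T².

Step 1 — sample mean vector:
  mean(U) = (2 + 2 + 6 + 6 + 6) / 5 = 22/5 = 4.4
  mean(V) = (3 + 9 + 4 + 5 + 9) / 5 = 30/5 = 6
  x̄ = (4.4, 6),  deviation x̄ - mu_0 = (4.4, 6) - (6, 7) = (-1.6, -1).

Step 2 — sample covariance matrix, S[i,j] = (1/(n-1)) · Σ_k (x_{k,i} - mean_i) · (x_{k,j} - mean_j), divisor n-1 = 4:
  S[U,U] = ((-2.4)·(-2.4) + (-2.4)·(-2.4) + (1.6)·(1.6) + (1.6)·(1.6) + (1.6)·(1.6)) / 4 = 19.2/4 = 4.8
  S[U,V] = ((-2.4)·(-3) + (-2.4)·(3) + (1.6)·(-2) + (1.6)·(-1) + (1.6)·(3)) / 4 = 0/4 = 0
  S[V,V] = ((-3)·(-3) + (3)·(3) + (-2)·(-2) + (-1)·(-1) + (3)·(3)) / 4 = 32/4 = 8
  S = [[4.8, 0],
 [0, 8]].

Step 3 — invert S. det(S) = 4.8·8 - (0)² = 38.4.
  S^{-1} = (1/det) · [[d, -b], [-b, a]] = [[0.2083, 0],
 [0, 0.125]].

Step 4 — quadratic form (x̄ - mu_0)^T · S^{-1} · (x̄ - mu_0):
  S^{-1} · (x̄ - mu_0) = (-0.3333, -0.125),
  (x̄ - mu_0)^T · [...] = (-1.6)·(-0.3333) + (-1)·(-0.125) = 0.6583.

Step 5 — scale by n: T² = 5 · 0.6583 = 3.2917.

T² ≈ 3.2917


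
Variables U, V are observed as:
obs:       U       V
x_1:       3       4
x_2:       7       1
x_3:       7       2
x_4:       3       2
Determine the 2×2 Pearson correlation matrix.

Step 1 — column means:
  mean(U) = (3 + 7 + 7 + 3) / 4 = 20/4 = 5
  mean(V) = (4 + 1 + 2 + 2) / 4 = 9/4 = 2.25

Step 2 — sample variances and covariances s[i,j] = (1/(n-1)) · Σ_k (x_{k,i} - mean_i) · (x_{k,j} - mean_j), with n-1 = 3:
  s[U,U] = ((-2)·(-2) + (2)·(2) + (2)·(2) + (-2)·(-2)) / 3 = 16/3 = 5.3333
  s[U,V] = ((-2)·(1.75) + (2)·(-1.25) + (2)·(-0.25) + (-2)·(-0.25)) / 3 = -6/3 = -2
  s[V,V] = ((1.75)·(1.75) + (-1.25)·(-1.25) + (-0.25)·(-0.25) + (-0.25)·(-0.25)) / 3 = 4.75/3 = 1.5833
  Sample standard deviations s_i = √(s[i,i]):
  s(U) = √(5.3333) = 2.3094
  s(V) = √(1.5833) = 1.2583

Step 3 — r_{ij} = s_{ij} / (s_i · s_j):
  r[U,U] = 1 (diagonal).
  r[U,V] = -2 / (2.3094 · 1.2583) = -2 / 2.9059 = -0.6882
  r[V,V] = 1 (diagonal).

R is symmetric with unit diagonal. Assembling:

R = [[1, -0.6882],
 [-0.6882, 1]]


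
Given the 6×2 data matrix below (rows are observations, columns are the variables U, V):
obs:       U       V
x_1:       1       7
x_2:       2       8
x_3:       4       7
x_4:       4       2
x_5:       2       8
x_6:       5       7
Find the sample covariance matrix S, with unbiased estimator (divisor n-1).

Step 1 — column means:
  mean(U) = (1 + 2 + 4 + 4 + 2 + 5) / 6 = 18/6 = 3
  mean(V) = (7 + 8 + 7 + 2 + 8 + 7) / 6 = 39/6 = 6.5

Step 2 — sample covariance S[i,j] = (1/(n-1)) · Σ_k (x_{k,i} - mean_i) · (x_{k,j} - mean_j), with n-1 = 5.
  S[U,U] = ((-2)·(-2) + (-1)·(-1) + (1)·(1) + (1)·(1) + (-1)·(-1) + (2)·(2)) / 5 = 12/5 = 2.4
  S[U,V] = ((-2)·(0.5) + (-1)·(1.5) + (1)·(0.5) + (1)·(-4.5) + (-1)·(1.5) + (2)·(0.5)) / 5 = -7/5 = -1.4
  S[V,V] = ((0.5)·(0.5) + (1.5)·(1.5) + (0.5)·(0.5) + (-4.5)·(-4.5) + (1.5)·(1.5) + (0.5)·(0.5)) / 5 = 25.5/5 = 5.1

S is symmetric (S[j,i] = S[i,j]). Assembling:

S = [[2.4, -1.4],
 [-1.4, 5.1]]


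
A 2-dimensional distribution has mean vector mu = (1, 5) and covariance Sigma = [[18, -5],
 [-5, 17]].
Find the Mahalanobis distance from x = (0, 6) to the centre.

Step 1 — centre the observation: (x - mu) = (-1, 1).

Step 2 — invert Sigma. det(Sigma) = 18·17 - (-5)² = 281.
  Sigma^{-1} = (1/det) · [[d, -b], [-b, a]] = [[0.0605, 0.0178],
 [0.0178, 0.0641]].

Step 3 — form the quadratic (x - mu)^T · Sigma^{-1} · (x - mu):
  Sigma^{-1} · (x - mu) = (-0.0427, 0.0463).
  (x - mu)^T · [Sigma^{-1} · (x - mu)] = (-1)·(-0.0427) + (1)·(0.0463) = 0.089.

Step 4 — take square root: d = √(0.089) ≈ 0.2983.

d(x, mu) = √(0.089) ≈ 0.2983


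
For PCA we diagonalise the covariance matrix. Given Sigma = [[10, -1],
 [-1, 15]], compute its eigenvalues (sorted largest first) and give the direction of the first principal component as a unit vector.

Step 1 — characteristic polynomial of 2×2 Sigma:
  det(Sigma - λI) = λ² - trace · λ + det = 0.
  trace = 10 + 15 = 25, det = 10·15 - (-1)² = 149.
Step 2 — discriminant:
  Δ = trace² - 4·det = 625 - 596 = 29.
Step 3 — eigenvalues:
  λ = (trace ± √Δ)/2 = (25 ± 5.3852)/2,
  λ_1 = 15.1926,  λ_2 = 9.8074.

Step 4 — unit eigenvector for λ_1: solve (Sigma - λ_1 I)v = 0. First row:
  (10 - 15.1926)·v_x + (-1)·v_y = 0, i.e. (-5.1926)·v_x + (-1)·v_y = 0,
  so v ∝ (b, λ_1 - a) = (-1, 5.1926); multiply by -1 so the first entry is positive: u = (1, -5.1926).
  ||u|| = √((1)² + (-5.1926)²) = √(27.9629) ≈ 5.288,
  v_1 = u/||u|| ≈ (0.1891, -0.982) (||v_1|| = 1).

λ_1 = 15.1926,  λ_2 = 9.8074;  v_1 ≈ (0.1891, -0.982)


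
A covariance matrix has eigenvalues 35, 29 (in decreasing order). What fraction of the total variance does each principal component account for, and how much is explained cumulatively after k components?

Step 1 — total variance = trace(Sigma) = Σ λ_i = 35 + 29 = 64.

Step 2 — fraction explained by component i = λ_i / Σ λ:
  PC1: 35/64 = 0.5469
  PC2: 29/64 = 0.4531

Step 3 — cumulative fraction after k components = (λ_1 + ... + λ_k) / Σ λ:
  k = 1: 35/64 = 0.5469
  k = 2: (35 + 29)/64 = 64/64 = 1

Summary (fraction, with percent):

explained: PC1 0.5469 (54.69%), PC2 0.4531 (45.31%);  cumulative: 0.5469, 1


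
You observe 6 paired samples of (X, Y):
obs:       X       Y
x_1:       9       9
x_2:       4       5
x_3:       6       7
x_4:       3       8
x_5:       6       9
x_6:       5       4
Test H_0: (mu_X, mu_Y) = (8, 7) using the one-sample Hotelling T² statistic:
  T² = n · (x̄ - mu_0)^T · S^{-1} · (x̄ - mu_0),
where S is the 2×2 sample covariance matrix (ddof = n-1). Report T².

Step 1 — sample mean vector:
  mean(X) = (9 + 4 + 6 + 3 + 6 + 5) / 6 = 33/6 = 5.5
  mean(Y) = (9 + 5 + 7 + 8 + 9 + 4) / 6 = 42/6 = 7
  x̄ = (5.5, 7),  deviation x̄ - mu_0 = (5.5, 7) - (8, 7) = (-2.5, 0).

Step 2 — sample covariance matrix, S[i,j] = (1/(n-1)) · Σ_k (x_{k,i} - mean_i) · (x_{k,j} - mean_j), divisor n-1 = 5:
  S[X,X] = ((3.5)·(3.5) + (-1.5)·(-1.5) + (0.5)·(0.5) + (-2.5)·(-2.5) + (0.5)·(0.5) + (-0.5)·(-0.5)) / 5 = 21.5/5 = 4.3
  S[X,Y] = ((3.5)·(2) + (-1.5)·(-2) + (0.5)·(0) + (-2.5)·(1) + (0.5)·(2) + (-0.5)·(-3)) / 5 = 10/5 = 2
  S[Y,Y] = ((2)·(2) + (-2)·(-2) + (0)·(0) + (1)·(1) + (2)·(2) + (-3)·(-3)) / 5 = 22/5 = 4.4
  S = [[4.3, 2],
 [2, 4.4]].

Step 3 — invert S. det(S) = 4.3·4.4 - (2)² = 14.92.
  S^{-1} = (1/det) · [[d, -b], [-b, a]] = [[0.2949, -0.134],
 [-0.134, 0.2882]].

Step 4 — quadratic form (x̄ - mu_0)^T · S^{-1} · (x̄ - mu_0):
  S^{-1} · (x̄ - mu_0) = (-0.7373, 0.3351),
  (x̄ - mu_0)^T · [...] = (-2.5)·(-0.7373) + (0)·(0.3351) = 1.8432.

Step 5 — scale by n: T² = 6 · 1.8432 = 11.059.

T² ≈ 11.059


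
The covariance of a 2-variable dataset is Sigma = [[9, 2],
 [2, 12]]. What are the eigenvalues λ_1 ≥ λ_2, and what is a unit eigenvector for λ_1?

Step 1 — characteristic polynomial of 2×2 Sigma:
  det(Sigma - λI) = λ² - trace · λ + det = 0.
  trace = 9 + 12 = 21, det = 9·12 - (2)² = 104.
Step 2 — discriminant:
  Δ = trace² - 4·det = 441 - 416 = 25.
Step 3 — eigenvalues:
  λ = (trace ± √Δ)/2 = (21 ± 5)/2,
  λ_1 = 13,  λ_2 = 8.

Step 4 — unit eigenvector for λ_1: solve (Sigma - λ_1 I)v = 0. First row:
  (9 - 13)·v_x + (2)·v_y = 0, i.e. (-4)·v_x + (2)·v_y = 0,
  so v ∝ (b, λ_1 - a) = (2, 4) = u.
  ||u|| = √((2)² + (4)²) = √(20) ≈ 4.4721,
  v_1 = u/||u|| ≈ (0.4472, 0.8944) (||v_1|| = 1).

λ_1 = 13,  λ_2 = 8;  v_1 ≈ (0.4472, 0.8944)


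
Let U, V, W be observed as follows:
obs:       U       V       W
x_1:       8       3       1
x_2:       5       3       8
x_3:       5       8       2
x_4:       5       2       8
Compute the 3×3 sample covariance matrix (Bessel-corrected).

Step 1 — column means:
  mean(U) = (8 + 5 + 5 + 5) / 4 = 23/4 = 5.75
  mean(V) = (3 + 3 + 8 + 2) / 4 = 16/4 = 4
  mean(W) = (1 + 8 + 2 + 8) / 4 = 19/4 = 4.75

Step 2 — sample covariance S[i,j] = (1/(n-1)) · Σ_k (x_{k,i} - mean_i) · (x_{k,j} - mean_j), with n-1 = 3.
  S[U,U] = ((2.25)·(2.25) + (-0.75)·(-0.75) + (-0.75)·(-0.75) + (-0.75)·(-0.75)) / 3 = 6.75/3 = 2.25
  S[U,V] = ((2.25)·(-1) + (-0.75)·(-1) + (-0.75)·(4) + (-0.75)·(-2)) / 3 = -3/3 = -1
  S[U,W] = ((2.25)·(-3.75) + (-0.75)·(3.25) + (-0.75)·(-2.75) + (-0.75)·(3.25)) / 3 = -11.25/3 = -3.75
  S[V,V] = ((-1)·(-1) + (-1)·(-1) + (4)·(4) + (-2)·(-2)) / 3 = 22/3 = 7.3333
  S[V,W] = ((-1)·(-3.75) + (-1)·(3.25) + (4)·(-2.75) + (-2)·(3.25)) / 3 = -17/3 = -5.6667
  S[W,W] = ((-3.75)·(-3.75) + (3.25)·(3.25) + (-2.75)·(-2.75) + (3.25)·(3.25)) / 3 = 42.75/3 = 14.25

S is symmetric (S[j,i] = S[i,j]). Assembling:

S = [[2.25, -1, -3.75],
 [-1, 7.3333, -5.6667],
 [-3.75, -5.6667, 14.25]]


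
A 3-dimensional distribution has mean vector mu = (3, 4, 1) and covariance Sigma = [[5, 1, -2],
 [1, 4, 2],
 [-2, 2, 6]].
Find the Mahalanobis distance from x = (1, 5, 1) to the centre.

Step 1 — centre the observation: (x - mu) = (-2, 1, 0).

Step 2 — invert Sigma (cofactor / det for 3×3, or solve directly):
  Sigma^{-1} = [[0.2857, -0.1429, 0.1429],
 [-0.1429, 0.3714, -0.1714],
 [0.1429, -0.1714, 0.2714]].

Step 3 — form the quadratic (x - mu)^T · Sigma^{-1} · (x - mu):
  Sigma^{-1} · (x - mu) = (-0.7143, 0.6571, -0.4571).
  (x - mu)^T · [Sigma^{-1} · (x - mu)] = (-2)·(-0.7143) + (1)·(0.6571) + (0)·(-0.4571) = 2.0857.

Step 4 — take square root: d = √(2.0857) ≈ 1.4442.

d(x, mu) = √(2.0857) ≈ 1.4442


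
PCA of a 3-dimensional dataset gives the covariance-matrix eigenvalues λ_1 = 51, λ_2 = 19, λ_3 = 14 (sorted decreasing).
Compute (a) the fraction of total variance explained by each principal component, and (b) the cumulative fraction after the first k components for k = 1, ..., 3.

Step 1 — total variance = trace(Sigma) = Σ λ_i = 51 + 19 + 14 = 84.

Step 2 — fraction explained by component i = λ_i / Σ λ:
  PC1: 51/84 = 0.6071
  PC2: 19/84 = 0.2262
  PC3: 14/84 = 0.1667

Step 3 — cumulative fraction after k components = (λ_1 + ... + λ_k) / Σ λ:
  k = 1: 51/84 = 0.6071
  k = 2: (51 + 19)/84 = 70/84 = 0.8333
  k = 3: (51 + 19 + 14)/84 = 84/84 = 1

Summary (fraction, with percent):

explained: PC1 0.6071 (60.71%), PC2 0.2262 (22.62%), PC3 0.1667 (16.67%);  cumulative: 0.6071, 0.8333, 1


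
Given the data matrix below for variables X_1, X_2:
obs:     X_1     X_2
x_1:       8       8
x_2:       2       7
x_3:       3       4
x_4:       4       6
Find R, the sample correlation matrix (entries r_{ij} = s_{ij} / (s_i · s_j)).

Step 1 — column means:
  mean(X_1) = (8 + 2 + 3 + 4) / 4 = 17/4 = 4.25
  mean(X_2) = (8 + 7 + 4 + 6) / 4 = 25/4 = 6.25

Step 2 — sample variances and covariances s[i,j] = (1/(n-1)) · Σ_k (x_{k,i} - mean_i) · (x_{k,j} - mean_j), with n-1 = 3:
  s[X_1,X_1] = ((3.75)·(3.75) + (-2.25)·(-2.25) + (-1.25)·(-1.25) + (-0.25)·(-0.25)) / 3 = 20.75/3 = 6.9167
  s[X_1,X_2] = ((3.75)·(1.75) + (-2.25)·(0.75) + (-1.25)·(-2.25) + (-0.25)·(-0.25)) / 3 = 7.75/3 = 2.5833
  s[X_2,X_2] = ((1.75)·(1.75) + (0.75)·(0.75) + (-2.25)·(-2.25) + (-0.25)·(-0.25)) / 3 = 8.75/3 = 2.9167
  Sample standard deviations s_i = √(s[i,i]):
  s(X_1) = √(6.9167) = 2.63
  s(X_2) = √(2.9167) = 1.7078

Step 3 — r_{ij} = s_{ij} / (s_i · s_j):
  r[X_1,X_1] = 1 (diagonal).
  r[X_1,X_2] = 2.5833 / (2.63 · 1.7078) = 2.5833 / 4.4915 = 0.5752
  r[X_2,X_2] = 1 (diagonal).

R is symmetric with unit diagonal. Assembling:

R = [[1, 0.5752],
 [0.5752, 1]]


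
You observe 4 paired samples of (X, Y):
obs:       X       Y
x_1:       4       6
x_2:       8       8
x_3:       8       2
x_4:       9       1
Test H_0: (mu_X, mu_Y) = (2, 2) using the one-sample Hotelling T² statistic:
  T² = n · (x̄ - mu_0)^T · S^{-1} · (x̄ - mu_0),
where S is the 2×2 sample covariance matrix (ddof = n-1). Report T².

Step 1 — sample mean vector:
  mean(X) = (4 + 8 + 8 + 9) / 4 = 29/4 = 7.25
  mean(Y) = (6 + 8 + 2 + 1) / 4 = 17/4 = 4.25
  x̄ = (7.25, 4.25),  deviation x̄ - mu_0 = (7.25, 4.25) - (2, 2) = (5.25, 2.25).

Step 2 — sample covariance matrix, S[i,j] = (1/(n-1)) · Σ_k (x_{k,i} - mean_i) · (x_{k,j} - mean_j), divisor n-1 = 3:
  S[X,X] = ((-3.25)·(-3.25) + (0.75)·(0.75) + (0.75)·(0.75) + (1.75)·(1.75)) / 3 = 14.75/3 = 4.9167
  S[X,Y] = ((-3.25)·(1.75) + (0.75)·(3.75) + (0.75)·(-2.25) + (1.75)·(-3.25)) / 3 = -10.25/3 = -3.4167
  S[Y,Y] = ((1.75)·(1.75) + (3.75)·(3.75) + (-2.25)·(-2.25) + (-3.25)·(-3.25)) / 3 = 32.75/3 = 10.9167
  S = [[4.9167, -3.4167],
 [-3.4167, 10.9167]].

Step 3 — invert S. det(S) = 4.9167·10.9167 - (-3.4167)² = 42.
  S^{-1} = (1/det) · [[d, -b], [-b, a]] = [[0.2599, 0.0813],
 [0.0813, 0.1171]].

Step 4 — quadratic form (x̄ - mu_0)^T · S^{-1} · (x̄ - mu_0):
  S^{-1} · (x̄ - mu_0) = (1.5476, 0.6905),
  (x̄ - mu_0)^T · [...] = (5.25)·(1.5476) + (2.25)·(0.6905) = 9.6786.

Step 5 — scale by n: T² = 4 · 9.6786 = 38.7143.

T² ≈ 38.7143


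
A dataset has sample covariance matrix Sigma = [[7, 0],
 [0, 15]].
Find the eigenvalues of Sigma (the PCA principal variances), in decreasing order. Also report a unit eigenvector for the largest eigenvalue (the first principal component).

Step 1 — characteristic polynomial of 2×2 Sigma:
  det(Sigma - λI) = λ² - trace · λ + det = 0.
  trace = 7 + 15 = 22, det = 7·15 - (0)² = 105.
Step 2 — discriminant:
  Δ = trace² - 4·det = 484 - 420 = 64.
Step 3 — eigenvalues:
  λ = (trace ± √Δ)/2 = (22 ± 8)/2,
  λ_1 = 15,  λ_2 = 7.

Step 4 — unit eigenvector for λ_1: Sigma is diagonal, so its eigenvectors are the coordinate axes. λ_1 = 15 is the diagonal entry on the second coordinate axis, hence
  v_1 = (0, 1) (||v_1|| = 1).

λ_1 = 15,  λ_2 = 7;  v_1 ≈ (0, 1)


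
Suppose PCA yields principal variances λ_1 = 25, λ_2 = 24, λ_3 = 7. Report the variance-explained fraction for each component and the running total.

Step 1 — total variance = trace(Sigma) = Σ λ_i = 25 + 24 + 7 = 56.

Step 2 — fraction explained by component i = λ_i / Σ λ:
  PC1: 25/56 = 0.4464
  PC2: 24/56 = 0.4286
  PC3: 7/56 = 0.125

Step 3 — cumulative fraction after k components = (λ_1 + ... + λ_k) / Σ λ:
  k = 1: 25/56 = 0.4464
  k = 2: (25 + 24)/56 = 49/56 = 0.875
  k = 3: (25 + 24 + 7)/56 = 56/56 = 1

Summary (fraction, with percent):

explained: PC1 0.4464 (44.64%), PC2 0.4286 (42.86%), PC3 0.125 (12.5%);  cumulative: 0.4464, 0.875, 1


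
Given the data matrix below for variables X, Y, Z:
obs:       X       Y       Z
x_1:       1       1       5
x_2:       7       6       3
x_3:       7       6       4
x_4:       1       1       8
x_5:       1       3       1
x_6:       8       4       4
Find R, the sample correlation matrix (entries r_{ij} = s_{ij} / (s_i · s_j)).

Step 1 — column means:
  mean(X) = (1 + 7 + 7 + 1 + 1 + 8) / 6 = 25/6 = 4.1667
  mean(Y) = (1 + 6 + 6 + 1 + 3 + 4) / 6 = 21/6 = 3.5
  mean(Z) = (5 + 3 + 4 + 8 + 1 + 4) / 6 = 25/6 = 4.1667

Step 2 — sample variances and covariances s[i,j] = (1/(n-1)) · Σ_k (x_{k,i} - mean_i) · (x_{k,j} - mean_j), with n-1 = 5:
  s[X,X] = ((-3.1667)·(-3.1667) + (2.8333)·(2.8333) + (2.8333)·(2.8333) + (-3.1667)·(-3.1667) + (-3.1667)·(-3.1667) + (3.8333)·(3.8333)) / 5 = 60.8333/5 = 12.1667
  s[X,Y] = ((-3.1667)·(-2.5) + (2.8333)·(2.5) + (2.8333)·(2.5) + (-3.1667)·(-2.5) + (-3.1667)·(-0.5) + (3.8333)·(0.5)) / 5 = 33.5/5 = 6.7
  s[X,Z] = ((-3.1667)·(0.8333) + (2.8333)·(-1.1667) + (2.8333)·(-0.1667) + (-3.1667)·(3.8333) + (-3.1667)·(-3.1667) + (3.8333)·(-0.1667)) / 5 = -9.1667/5 = -1.8333
  s[Y,Y] = ((-2.5)·(-2.5) + (2.5)·(2.5) + (2.5)·(2.5) + (-2.5)·(-2.5) + (-0.5)·(-0.5) + (0.5)·(0.5)) / 5 = 25.5/5 = 5.1
  s[Y,Z] = ((-2.5)·(0.8333) + (2.5)·(-1.1667) + (2.5)·(-0.1667) + (-2.5)·(3.8333) + (-0.5)·(-3.1667) + (0.5)·(-0.1667)) / 5 = -13.5/5 = -2.7
  s[Z,Z] = ((0.8333)·(0.8333) + (-1.1667)·(-1.1667) + (-0.1667)·(-0.1667) + (3.8333)·(3.8333) + (-3.1667)·(-3.1667) + (-0.1667)·(-0.1667)) / 5 = 26.8333/5 = 5.3667
  Sample standard deviations s_i = √(s[i,i]):
  s(X) = √(12.1667) = 3.4881
  s(Y) = √(5.1) = 2.2583
  s(Z) = √(5.3667) = 2.3166

Step 3 — r_{ij} = s_{ij} / (s_i · s_j):
  r[X,X] = 1 (diagonal).
  r[X,Y] = 6.7 / (3.4881 · 2.2583) = 6.7 / 7.8772 = 0.8506
  r[X,Z] = -1.8333 / (3.4881 · 2.3166) = -1.8333 / 8.0805 = -0.2269
  r[Y,Y] = 1 (diagonal).
  r[Y,Z] = -2.7 / (2.2583 · 2.3166) = -2.7 / 5.2316 = -0.5161
  r[Z,Z] = 1 (diagonal).

R is symmetric with unit diagonal. Assembling:

R = [[1, 0.8506, -0.2269],
 [0.8506, 1, -0.5161],
 [-0.2269, -0.5161, 1]]
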